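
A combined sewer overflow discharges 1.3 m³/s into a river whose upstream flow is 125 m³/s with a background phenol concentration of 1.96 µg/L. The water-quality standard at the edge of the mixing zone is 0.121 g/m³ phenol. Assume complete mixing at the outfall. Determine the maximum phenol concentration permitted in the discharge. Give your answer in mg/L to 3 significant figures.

11.6 mg/L

1.96 µg/L = 0.00196 mg/L.
Mass balance: 0.121·126.3 = 1.3·Cₑ + 125·0.00196.
Cₑ = (15.28 − 0.245) / 1.3 = 11.57 mg/L.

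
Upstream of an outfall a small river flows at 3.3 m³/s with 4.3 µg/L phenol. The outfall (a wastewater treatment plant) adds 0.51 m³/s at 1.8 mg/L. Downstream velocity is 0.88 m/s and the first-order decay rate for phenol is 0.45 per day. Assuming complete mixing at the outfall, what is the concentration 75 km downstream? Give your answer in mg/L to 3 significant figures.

0.157 mg/L

4.3 µg/L = 0.0043 mg/L.
After complete mixing, C₀ = (0.51·1.8 + 3.3·0.0043) / 3.81 = 0.2447 mg/L.
Travel time t = 7.5e+04 m / 0.88 m/s = 8.523e+04 s = 0.9864 d.
C = 0.2447·exp(−0.45·0.9864) = 0.2447·0.6415 = 0.157 mg/L.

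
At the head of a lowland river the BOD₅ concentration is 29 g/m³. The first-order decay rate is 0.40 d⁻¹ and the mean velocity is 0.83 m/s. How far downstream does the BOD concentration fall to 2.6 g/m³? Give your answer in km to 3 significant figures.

432 km

From C = C₀·e^(−kt), t = ln(C₀/C)/k = ln(29/2.6)/0.40 = 2.412/0.40 = 6.029 d.
Distance = v·t = 0.83 m/s × 5.209e+05 s = 4.324e+05 m = 432.4 km.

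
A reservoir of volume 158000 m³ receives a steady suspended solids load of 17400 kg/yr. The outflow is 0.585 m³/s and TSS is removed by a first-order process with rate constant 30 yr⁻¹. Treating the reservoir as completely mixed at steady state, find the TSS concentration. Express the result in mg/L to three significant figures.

0.750 mg/L

Outflow Q = 0.585 m³/s × 3.156e+07 s/yr = 1.846e+07 m³/yr.
Steady-state CSTR mass balance: W = Q·C + k·V·C, so C = W/(Q + kV).
Q + kV = 1.846e+07 + 30·158000 = 2.32e+07 m³/yr.
C = 17400/2.32e+07 = 0.00075 kg/m³ = 0.75 mg/L.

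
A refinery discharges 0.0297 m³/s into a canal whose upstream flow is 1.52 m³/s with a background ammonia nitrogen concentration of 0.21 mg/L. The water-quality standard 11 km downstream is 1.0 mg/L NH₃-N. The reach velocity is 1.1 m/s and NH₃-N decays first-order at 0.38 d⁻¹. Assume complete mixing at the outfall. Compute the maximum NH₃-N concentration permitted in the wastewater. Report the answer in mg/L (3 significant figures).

Travel time to the compliance point: t = 1.1e+04/1.1 = 1e+04 s = 0.1157 d; decay factor exp(−0.38·0.1157) = 0.957.
So the concentration just after mixing may be at most 1/0.957 = 1.045 mg/L.
Mass balance: 1.045·1.55 = 0.0297·Cₑ + 1.52·0.21.
Cₑ = (1.619 − 0.3192) / 0.0297 = 43.78 mg/L.

43.8 mg/L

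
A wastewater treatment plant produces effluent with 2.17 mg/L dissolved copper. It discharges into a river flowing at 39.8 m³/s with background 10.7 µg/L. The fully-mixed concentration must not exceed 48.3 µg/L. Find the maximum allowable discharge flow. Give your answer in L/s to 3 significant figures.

705 L/s

10.7 µg/L = 0.0107 mg/L.
48.3 µg/L = 0.0483 mg/L.
Mass balance at complete mixing: C_std·(Q_w + Q_r) = Q_w·C_e + Q_r·C_b.
Rearranging, Q_w = Q_r·(C_std − C_b)/(C_e − C_std) = 39.8·(0.0483 − 0.0107) / (2.17 − 0.0483) = 0.7053 m³/s.
= 705.3 L/s.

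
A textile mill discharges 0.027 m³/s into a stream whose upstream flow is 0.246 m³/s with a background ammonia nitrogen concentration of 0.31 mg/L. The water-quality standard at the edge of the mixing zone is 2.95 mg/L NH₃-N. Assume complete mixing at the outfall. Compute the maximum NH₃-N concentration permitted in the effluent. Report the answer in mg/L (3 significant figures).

Mass balance: 2.95·0.273 = 0.027·Cₑ + 0.246·0.31.
Cₑ = (0.8054 − 0.07626) / 0.027 = 27 mg/L.

27.0 mg/L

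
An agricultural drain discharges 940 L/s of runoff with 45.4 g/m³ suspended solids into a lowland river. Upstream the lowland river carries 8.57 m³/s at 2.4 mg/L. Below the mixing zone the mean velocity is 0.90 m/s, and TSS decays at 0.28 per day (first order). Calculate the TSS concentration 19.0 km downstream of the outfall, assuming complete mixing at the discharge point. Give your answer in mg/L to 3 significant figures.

6.21 mg/L

940 L/s = 0.94 m³/s.
After complete mixing, C₀ = (0.94·45.4 + 8.57·2.4) / 9.51 = 6.65 mg/L.
Travel time t = 1.9e+04 m / 0.90 m/s = 2.111e+04 s = 0.2443 d.
C = 6.65·exp(−0.28·0.2443) = 6.65·0.9339 = 6.21 mg/L.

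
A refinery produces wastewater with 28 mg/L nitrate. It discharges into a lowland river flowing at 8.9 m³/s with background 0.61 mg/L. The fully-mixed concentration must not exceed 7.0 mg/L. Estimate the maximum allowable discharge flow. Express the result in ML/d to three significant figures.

234 ML/d

Mass balance at complete mixing: C_std·(Q_w + Q_r) = Q_w·C_e + Q_r·C_b.
Rearranging, Q_w = Q_r·(C_std − C_b)/(C_e − C_std) = 8.9·(7 − 0.61) / (28 − 7) = 2.708 m³/s.
= 234 ML/d.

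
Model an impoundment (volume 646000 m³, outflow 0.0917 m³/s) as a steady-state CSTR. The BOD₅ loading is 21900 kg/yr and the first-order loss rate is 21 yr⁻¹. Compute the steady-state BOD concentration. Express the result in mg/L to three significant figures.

1.33 mg/L

Outflow Q = 0.0917 m³/s × 3.156e+07 s/yr = 2.894e+06 m³/yr.
Steady-state CSTR mass balance: W = Q·C + k·V·C, so C = W/(Q + kV).
Q + kV = 2.894e+06 + 21·646000 = 1.646e+07 m³/yr.
C = 21900/1.646e+07 = 0.001331 kg/m³ = 1.331 mg/L.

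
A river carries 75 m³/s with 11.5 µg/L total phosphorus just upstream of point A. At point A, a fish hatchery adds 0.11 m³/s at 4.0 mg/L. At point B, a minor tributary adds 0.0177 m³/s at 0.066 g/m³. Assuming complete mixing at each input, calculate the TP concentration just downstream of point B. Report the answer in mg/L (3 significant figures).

0.0174 mg/L

11.5 µg/L = 0.0115 mg/L.
After input A: C = (75·0.0115 + 0.11·4) / 75.11 = 0.01734 mg/L.
After input B: C = (75.11·0.01734 + 0.0177·0.066) / 75.13 = 0.01735 mg/L.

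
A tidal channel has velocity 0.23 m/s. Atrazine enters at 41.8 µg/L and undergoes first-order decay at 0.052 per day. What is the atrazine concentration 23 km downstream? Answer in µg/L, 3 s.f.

Travel time t = 23 km / 0.23 m/s = 2.3e+04/0.23 = 1e+05 s = 1.157 d.
First-order decay: C = 41.8·exp(−0.052·1.157) = 41.8·0.9416 = 39.36 µg/L.

39.4 µg/L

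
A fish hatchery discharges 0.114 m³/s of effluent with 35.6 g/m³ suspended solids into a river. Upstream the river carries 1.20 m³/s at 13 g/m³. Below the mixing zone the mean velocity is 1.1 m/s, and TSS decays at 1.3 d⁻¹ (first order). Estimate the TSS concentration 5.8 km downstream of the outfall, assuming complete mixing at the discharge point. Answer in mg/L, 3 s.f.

13.8 mg/L

After complete mixing, C₀ = (0.114·35.6 + 1.2·13) / 1.314 = 14.96 mg/L.
Travel time t = 5800 m / 1.1 m/s = 5273 s = 0.06103 d.
C = 14.96·exp(−1.3·0.06103) = 14.96·0.9237 = 13.82 mg/L.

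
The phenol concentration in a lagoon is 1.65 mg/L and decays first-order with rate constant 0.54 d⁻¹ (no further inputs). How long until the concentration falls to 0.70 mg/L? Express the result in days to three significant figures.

1.59 d

t = ln(C₀/C)/k = ln(1.65/0.70)/0.54 = 0.8575/0.54 = 1.588 d.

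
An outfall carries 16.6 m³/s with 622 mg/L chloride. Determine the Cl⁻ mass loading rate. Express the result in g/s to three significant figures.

Mass flux = Q·C = 16.6 m³/s × 622 g/m³ = 1.033e+04 g/s.

10300 g/s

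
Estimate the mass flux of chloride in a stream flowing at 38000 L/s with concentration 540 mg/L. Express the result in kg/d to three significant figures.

1.77e+06 kg/d

38000 L/s = 38 m³/s.
Mass flux = Q·C = 38 m³/s × 540 g/m³ = 2.052e+04 g/s.
= 2.052e+04 g/s × 86.4 = 1.773e+06 kg/d.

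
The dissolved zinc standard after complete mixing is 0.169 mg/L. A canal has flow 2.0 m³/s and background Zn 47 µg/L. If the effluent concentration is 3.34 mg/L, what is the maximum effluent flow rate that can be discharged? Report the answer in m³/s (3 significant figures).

0.0769 m³/s

47 µg/L = 0.047 mg/L.
Mass balance at complete mixing: C_std·(Q_w + Q_r) = Q_w·C_e + Q_r·C_b.
Rearranging, Q_w = Q_r·(C_std − C_b)/(C_e − C_std) = 2.0·(0.169 − 0.047) / (3.34 − 0.169) = 0.07695 m³/s.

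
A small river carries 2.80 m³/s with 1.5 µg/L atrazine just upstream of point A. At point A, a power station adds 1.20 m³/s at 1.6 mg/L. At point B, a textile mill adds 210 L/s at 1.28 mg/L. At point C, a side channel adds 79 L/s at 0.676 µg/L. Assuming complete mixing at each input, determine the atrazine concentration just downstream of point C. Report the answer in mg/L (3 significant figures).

0.511 mg/L

1.5 µg/L = 0.0015 mg/L.
After input A: C = (2.8·0.0015 + 1.2·1.6) / 4 = 0.481 mg/L.
210 L/s = 0.21 m³/s.
After input B: C = (4·0.481 + 0.21·1.28) / 4.21 = 0.5209 mg/L.
79 L/s = 0.079 m³/s.
0.676 µg/L = 0.000676 mg/L.
After input C: C = (4.21·0.5209 + 0.079·0.000676) / 4.289 = 0.5113 mg/L.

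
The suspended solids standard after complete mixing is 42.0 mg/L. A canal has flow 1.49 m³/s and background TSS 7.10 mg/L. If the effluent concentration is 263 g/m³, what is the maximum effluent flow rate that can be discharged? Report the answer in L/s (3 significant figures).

235 L/s

Mass balance at complete mixing: C_std·(Q_w + Q_r) = Q_w·C_e + Q_r·C_b.
Rearranging, Q_w = Q_r·(C_std − C_b)/(C_e − C_std) = 1.49·(42 − 7.1) / (263 − 42) = 0.2353 m³/s.
= 235.3 L/s.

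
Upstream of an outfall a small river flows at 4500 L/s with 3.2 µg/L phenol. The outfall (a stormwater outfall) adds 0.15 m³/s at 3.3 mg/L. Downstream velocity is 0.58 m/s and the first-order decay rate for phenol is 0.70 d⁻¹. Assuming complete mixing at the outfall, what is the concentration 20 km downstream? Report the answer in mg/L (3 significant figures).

0.0828 mg/L

4500 L/s = 4.5 m³/s.
3.2 µg/L = 0.0032 mg/L.
After complete mixing, C₀ = (0.15·3.3 + 4.5·0.0032) / 4.65 = 0.1095 mg/L.
Travel time t = 2e+04 m / 0.58 m/s = 3.448e+04 s = 0.3991 d.
C = 0.1095·exp(−0.70·0.3991) = 0.1095·0.7563 = 0.08285 mg/L.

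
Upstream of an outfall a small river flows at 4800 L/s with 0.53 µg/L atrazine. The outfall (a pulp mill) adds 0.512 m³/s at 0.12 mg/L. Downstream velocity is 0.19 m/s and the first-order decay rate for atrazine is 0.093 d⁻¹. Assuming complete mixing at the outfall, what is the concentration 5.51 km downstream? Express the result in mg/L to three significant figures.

4800 L/s = 4.8 m³/s.
0.53 µg/L = 0.00053 mg/L.
After complete mixing, C₀ = (0.512·0.12 + 4.8·0.00053) / 5.312 = 0.01205 mg/L.
Travel time t = 5510 m / 0.19 m/s = 2.9e+04 s = 0.3356 d.
C = 0.01205·exp(−0.093·0.3356) = 0.01205·0.9693 = 0.01167 mg/L.

0.0117 mg/L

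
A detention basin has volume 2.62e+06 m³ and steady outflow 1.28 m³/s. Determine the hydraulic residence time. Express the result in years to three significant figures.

0.0649 yr

Q = 1.28 m³/s × 3.156e+07 s/yr = 4.039e+07 m³/yr.
Hydraulic residence time τ = V/Q = 2.62e+06/4.039e+07 = 0.06486 yr.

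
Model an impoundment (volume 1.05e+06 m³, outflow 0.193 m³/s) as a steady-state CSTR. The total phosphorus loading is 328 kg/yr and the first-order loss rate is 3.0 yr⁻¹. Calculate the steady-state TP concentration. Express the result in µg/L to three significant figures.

Outflow Q = 0.193 m³/s × 3.156e+07 s/yr = 6.091e+06 m³/yr.
Steady-state CSTR mass balance: W = Q·C + k·V·C, so C = W/(Q + kV).
Q + kV = 6.091e+06 + 3.0·1.05e+06 = 9.241e+06 m³/yr.
C = 328/9.241e+06 = 3.55e-05 kg/m³ = 0.0355 mg/L = 35.5 µg/L.

35.5 µg/L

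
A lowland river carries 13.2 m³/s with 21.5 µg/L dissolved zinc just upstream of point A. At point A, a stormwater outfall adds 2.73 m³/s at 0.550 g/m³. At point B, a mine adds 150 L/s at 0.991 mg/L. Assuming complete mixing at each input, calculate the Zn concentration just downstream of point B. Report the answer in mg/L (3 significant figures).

0.120 mg/L

21.5 µg/L = 0.0215 mg/L.
After input A: C = (13.2·0.0215 + 2.73·0.55) / 15.93 = 0.1121 mg/L.
150 L/s = 0.15 m³/s.
After input B: C = (15.93·0.1121 + 0.15·0.991) / 16.08 = 0.1203 mg/L.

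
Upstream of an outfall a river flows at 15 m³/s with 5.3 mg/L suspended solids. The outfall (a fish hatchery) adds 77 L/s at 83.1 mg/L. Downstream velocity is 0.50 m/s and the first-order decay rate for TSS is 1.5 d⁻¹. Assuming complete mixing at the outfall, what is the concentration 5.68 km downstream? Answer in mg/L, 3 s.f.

4.68 mg/L

77 L/s = 0.077 m³/s.
After complete mixing, C₀ = (0.077·83.1 + 15·5.3) / 15.08 = 5.697 mg/L.
Travel time t = 5680 m / 0.50 m/s = 1.136e+04 s = 0.1315 d.
C = 5.697·exp(−1.5·0.1315) = 5.697·0.821 = 4.678 mg/L.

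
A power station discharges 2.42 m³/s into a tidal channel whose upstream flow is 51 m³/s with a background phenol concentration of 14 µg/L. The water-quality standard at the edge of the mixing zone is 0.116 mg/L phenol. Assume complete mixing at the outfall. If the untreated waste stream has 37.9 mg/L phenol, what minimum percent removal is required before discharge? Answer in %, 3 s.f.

94.0 %

14 µg/L = 0.014 mg/L.
Mass balance: 0.116·53.42 = 2.42·Cₑ + 51·0.014.
Cₑ = (6.197 − 0.714) / 2.42 = 2.266 mg/L.
Required removal = 1 − 2.266/37.9 = 94.02 %.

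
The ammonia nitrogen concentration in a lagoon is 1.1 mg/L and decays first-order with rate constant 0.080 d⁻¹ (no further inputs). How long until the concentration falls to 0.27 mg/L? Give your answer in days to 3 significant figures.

17.6 d

t = ln(C₀/C)/k = ln(1.1/0.27)/0.080 = 1.405/0.080 = 17.56 d.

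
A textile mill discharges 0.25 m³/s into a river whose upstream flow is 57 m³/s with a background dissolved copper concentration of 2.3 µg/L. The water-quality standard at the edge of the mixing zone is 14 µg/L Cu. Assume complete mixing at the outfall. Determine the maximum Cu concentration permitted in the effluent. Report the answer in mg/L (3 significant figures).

2.3 µg/L = 0.0023 mg/L.
14 µg/L = 0.014 mg/L.
Mass balance: 0.014·57.25 = 0.25·Cₑ + 57·0.0023.
Cₑ = (0.8015 − 0.1311) / 0.25 = 2.682 mg/L.

2.68 mg/L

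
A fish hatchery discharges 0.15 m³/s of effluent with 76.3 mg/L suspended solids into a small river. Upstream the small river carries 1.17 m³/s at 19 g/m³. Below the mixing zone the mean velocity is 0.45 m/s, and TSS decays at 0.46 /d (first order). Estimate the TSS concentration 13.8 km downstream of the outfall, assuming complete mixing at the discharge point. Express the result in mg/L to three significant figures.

After complete mixing, C₀ = (0.15·76.3 + 1.17·19) / 1.32 = 25.51 mg/L.
Travel time t = 1.38e+04 m / 0.45 m/s = 3.067e+04 s = 0.3549 d.
C = 25.51·exp(−0.46·0.3549) = 25.51·0.8494 = 21.67 mg/L.

21.7 mg/L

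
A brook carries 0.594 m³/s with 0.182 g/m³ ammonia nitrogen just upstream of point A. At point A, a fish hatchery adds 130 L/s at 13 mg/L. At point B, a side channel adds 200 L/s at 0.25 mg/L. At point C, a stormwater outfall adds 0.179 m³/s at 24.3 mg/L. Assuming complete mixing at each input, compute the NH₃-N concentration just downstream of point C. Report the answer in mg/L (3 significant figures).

5.62 mg/L

130 L/s = 0.13 m³/s.
After input A: C = (0.594·0.182 + 0.13·13) / 0.724 = 2.484 mg/L.
200 L/s = 0.2 m³/s.
After input B: C = (0.724·2.484 + 0.2·0.25) / 0.924 = 2 mg/L.
After input C: C = (0.924·2 + 0.179·24.3) / 1.103 = 5.619 mg/L.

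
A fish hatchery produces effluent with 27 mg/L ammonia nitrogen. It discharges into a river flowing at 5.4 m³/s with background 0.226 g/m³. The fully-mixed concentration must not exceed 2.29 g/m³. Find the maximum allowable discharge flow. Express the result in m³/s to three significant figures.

0.451 m³/s

Mass balance at complete mixing: C_std·(Q_w + Q_r) = Q_w·C_e + Q_r·C_b.
Rearranging, Q_w = Q_r·(C_std − C_b)/(C_e − C_std) = 5.4·(2.29 − 0.226) / (27 − 2.29) = 0.4511 m³/s.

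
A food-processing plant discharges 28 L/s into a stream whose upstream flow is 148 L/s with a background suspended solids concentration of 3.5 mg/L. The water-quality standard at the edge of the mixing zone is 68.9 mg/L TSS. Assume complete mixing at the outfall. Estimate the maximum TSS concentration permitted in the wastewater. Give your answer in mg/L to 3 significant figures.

28 L/s = 0.028 m³/s.
148 L/s = 0.148 m³/s.
Mass balance: 68.9·0.176 = 0.028·Cₑ + 0.148·3.5.
Cₑ = (12.13 − 0.518) / 0.028 = 414.6 mg/L.

415 mg/L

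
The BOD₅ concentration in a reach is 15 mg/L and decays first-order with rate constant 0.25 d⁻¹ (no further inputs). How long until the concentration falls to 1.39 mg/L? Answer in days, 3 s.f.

t = ln(C₀/C)/k = ln(15/1.39)/0.25 = 2.379/0.25 = 9.515 d.

9.51 d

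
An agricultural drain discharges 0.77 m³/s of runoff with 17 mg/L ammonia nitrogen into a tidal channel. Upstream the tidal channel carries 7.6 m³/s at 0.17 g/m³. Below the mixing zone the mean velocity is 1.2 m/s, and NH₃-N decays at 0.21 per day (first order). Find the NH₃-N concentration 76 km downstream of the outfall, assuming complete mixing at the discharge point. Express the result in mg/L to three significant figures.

1.47 mg/L

After complete mixing, C₀ = (0.77·17 + 7.6·0.17) / 8.37 = 1.718 mg/L.
Travel time t = 7.6e+04 m / 1.2 m/s = 6.333e+04 s = 0.733 d.
C = 1.718·exp(−0.21·0.733) = 1.718·0.8573 = 1.473 mg/L.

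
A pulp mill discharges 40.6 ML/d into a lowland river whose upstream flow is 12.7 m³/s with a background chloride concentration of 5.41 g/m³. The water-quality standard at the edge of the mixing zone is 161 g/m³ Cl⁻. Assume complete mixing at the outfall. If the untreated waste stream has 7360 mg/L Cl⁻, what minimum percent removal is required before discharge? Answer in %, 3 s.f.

40.6 ML/d = 0.4699 m³/s.
Mass balance: 161·13.17 = 0.4699·Cₑ + 12.7·5.41.
Cₑ = (2120 − 68.71) / 0.4699 = 4366 mg/L.
Required removal = 1 − 4366/7360 = 40.68 %.

40.7 %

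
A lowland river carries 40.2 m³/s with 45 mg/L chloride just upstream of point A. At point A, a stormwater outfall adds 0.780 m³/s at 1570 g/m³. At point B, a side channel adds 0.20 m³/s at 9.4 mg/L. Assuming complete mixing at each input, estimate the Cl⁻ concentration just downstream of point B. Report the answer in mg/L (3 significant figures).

73.7 mg/L

After input A: C = (40.2·45 + 0.78·1570) / 40.98 = 74.03 mg/L.
After input B: C = (40.98·74.03 + 0.2·9.4) / 41.18 = 73.71 mg/L.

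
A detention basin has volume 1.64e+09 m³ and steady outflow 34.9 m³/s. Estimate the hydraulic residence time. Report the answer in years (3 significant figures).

Q = 34.9 m³/s × 3.156e+07 s/yr = 1.101e+09 m³/yr.
Hydraulic residence time τ = V/Q = 1.64e+09/1.101e+09 = 1.489 yr.

1.49 yr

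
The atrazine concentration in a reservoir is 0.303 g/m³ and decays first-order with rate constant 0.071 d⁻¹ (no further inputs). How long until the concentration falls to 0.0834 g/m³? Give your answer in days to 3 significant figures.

18.2 d

t = ln(C₀/C)/k = ln(0.303/0.0834)/0.071 = 1.29/0.071 = 18.17 d.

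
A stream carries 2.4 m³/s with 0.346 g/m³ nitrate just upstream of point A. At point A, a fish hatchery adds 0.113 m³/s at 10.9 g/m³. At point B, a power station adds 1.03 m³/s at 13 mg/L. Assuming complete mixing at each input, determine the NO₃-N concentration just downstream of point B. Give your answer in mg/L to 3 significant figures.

After input A: C = (2.4·0.346 + 0.113·10.9) / 2.513 = 0.8206 mg/L.
After input B: C = (2.513·0.8206 + 1.03·13) / 3.543 = 4.361 mg/L.

4.36 mg/L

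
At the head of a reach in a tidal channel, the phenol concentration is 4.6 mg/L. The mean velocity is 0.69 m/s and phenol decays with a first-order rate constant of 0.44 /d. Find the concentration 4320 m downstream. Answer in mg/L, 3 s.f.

Travel time t = 4320 m / 0.69 m/s = 4320/0.69 = 6261 s = 0.07246 d.
First-order decay: C = 4.6·exp(−0.44·0.07246) = 4.6·0.9686 = 4.456 mg/L.

4.46 mg/L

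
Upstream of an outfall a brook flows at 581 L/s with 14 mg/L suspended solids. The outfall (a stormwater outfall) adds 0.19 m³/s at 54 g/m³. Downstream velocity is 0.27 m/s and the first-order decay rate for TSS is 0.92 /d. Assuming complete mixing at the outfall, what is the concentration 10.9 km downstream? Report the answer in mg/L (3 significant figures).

15.5 mg/L

581 L/s = 0.581 m³/s.
After complete mixing, C₀ = (0.19·54 + 0.581·14) / 0.771 = 23.86 mg/L.
Travel time t = 1.09e+04 m / 0.27 m/s = 4.037e+04 s = 0.4672 d.
C = 23.86·exp(−0.92·0.4672) = 23.86·0.6506 = 15.52 mg/L.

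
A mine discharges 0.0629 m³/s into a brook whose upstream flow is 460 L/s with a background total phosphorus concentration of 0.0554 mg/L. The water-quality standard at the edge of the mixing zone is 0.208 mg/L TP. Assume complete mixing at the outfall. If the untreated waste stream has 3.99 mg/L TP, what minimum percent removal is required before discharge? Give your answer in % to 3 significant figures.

460 L/s = 0.46 m³/s.
Mass balance: 0.208·0.5229 = 0.0629·Cₑ + 0.46·0.0554.
Cₑ = (0.1088 − 0.02548) / 0.0629 = 1.324 mg/L.
Required removal = 1 − 1.324/3.99 = 66.82 %.

66.8 %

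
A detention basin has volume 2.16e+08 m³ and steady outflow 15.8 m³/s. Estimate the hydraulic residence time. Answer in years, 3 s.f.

0.433 yr

Q = 15.8 m³/s × 3.156e+07 s/yr = 4.986e+08 m³/yr.
Hydraulic residence time τ = V/Q = 2.16e+08/4.986e+08 = 0.4332 yr.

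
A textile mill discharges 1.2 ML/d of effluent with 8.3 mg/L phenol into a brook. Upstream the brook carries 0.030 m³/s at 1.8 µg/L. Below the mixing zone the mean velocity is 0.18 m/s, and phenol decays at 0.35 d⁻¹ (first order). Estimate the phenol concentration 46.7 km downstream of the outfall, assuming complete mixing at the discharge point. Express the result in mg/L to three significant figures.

1.2 ML/d = 0.01389 m³/s.
1.8 µg/L = 0.0018 mg/L.
After complete mixing, C₀ = (0.01389·8.3 + 0.03·0.0018) / 0.04389 = 2.628 mg/L.
Travel time t = 4.67e+04 m / 0.18 m/s = 2.594e+05 s = 3.003 d.
C = 2.628·exp(−0.35·3.003) = 2.628·0.3496 = 0.9187 mg/L.

0.919 mg/L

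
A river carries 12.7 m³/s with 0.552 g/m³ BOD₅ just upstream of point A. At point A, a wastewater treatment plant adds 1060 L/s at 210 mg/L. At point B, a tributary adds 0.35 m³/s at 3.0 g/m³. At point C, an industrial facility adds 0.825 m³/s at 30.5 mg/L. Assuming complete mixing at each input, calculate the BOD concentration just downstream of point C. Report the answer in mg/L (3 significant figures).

17.1 mg/L

1060 L/s = 1.06 m³/s.
After input A: C = (12.7·0.552 + 1.06·210) / 13.76 = 16.69 mg/L.
After input B: C = (13.76·16.69 + 0.35·3) / 14.11 = 16.35 mg/L.
After input C: C = (14.11·16.35 + 0.825·30.5) / 14.93 = 17.13 mg/L.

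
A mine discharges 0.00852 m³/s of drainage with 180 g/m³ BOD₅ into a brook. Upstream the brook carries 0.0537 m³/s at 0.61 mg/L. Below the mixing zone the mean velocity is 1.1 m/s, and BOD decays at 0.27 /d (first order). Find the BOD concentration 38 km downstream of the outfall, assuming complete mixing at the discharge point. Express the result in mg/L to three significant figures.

22.6 mg/L

After complete mixing, C₀ = (0.00852·180 + 0.0537·0.61) / 0.06222 = 25.17 mg/L.
Travel time t = 3.8e+04 m / 1.1 m/s = 3.455e+04 s = 0.3998 d.
C = 25.17·exp(−0.27·0.3998) = 25.17·0.8977 = 22.6 mg/L.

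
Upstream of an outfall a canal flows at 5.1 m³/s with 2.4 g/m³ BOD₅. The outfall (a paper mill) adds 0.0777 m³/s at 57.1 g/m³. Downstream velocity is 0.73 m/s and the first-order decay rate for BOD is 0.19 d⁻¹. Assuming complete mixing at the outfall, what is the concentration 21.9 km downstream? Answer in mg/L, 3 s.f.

After complete mixing, C₀ = (0.0777·57.1 + 5.1·2.4) / 5.178 = 3.221 mg/L.
Travel time t = 2.19e+04 m / 0.73 m/s = 3e+04 s = 0.3472 d.
C = 3.221·exp(−0.19·0.3472) = 3.221·0.9362 = 3.015 mg/L.

3.02 mg/L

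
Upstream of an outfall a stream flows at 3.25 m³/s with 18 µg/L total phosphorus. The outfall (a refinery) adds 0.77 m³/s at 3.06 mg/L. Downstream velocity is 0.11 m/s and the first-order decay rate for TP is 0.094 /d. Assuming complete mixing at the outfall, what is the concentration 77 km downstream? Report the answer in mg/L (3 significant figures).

0.280 mg/L

18 µg/L = 0.018 mg/L.
After complete mixing, C₀ = (0.77·3.06 + 3.25·0.018) / 4.02 = 0.6007 mg/L.
Travel time t = 7.7e+04 m / 0.11 m/s = 7e+05 s = 8.102 d.
C = 0.6007·exp(−0.094·8.102) = 0.6007·0.4669 = 0.2805 mg/L.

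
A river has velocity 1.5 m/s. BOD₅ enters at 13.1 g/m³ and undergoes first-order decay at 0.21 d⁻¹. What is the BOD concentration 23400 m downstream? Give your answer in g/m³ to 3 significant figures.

12.6 g/m³

Travel time t = 23400 m / 1.5 m/s = 2.34e+04/1.5 = 1.56e+04 s = 0.1806 d.
First-order decay: C = 13.1·exp(−0.21·0.1806) = 13.1·0.9628 = 12.61 g/m³.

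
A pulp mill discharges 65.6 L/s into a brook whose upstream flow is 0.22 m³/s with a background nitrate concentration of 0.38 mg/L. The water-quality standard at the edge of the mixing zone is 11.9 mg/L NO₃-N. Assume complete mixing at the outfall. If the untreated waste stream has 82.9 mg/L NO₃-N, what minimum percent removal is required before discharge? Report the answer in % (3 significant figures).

65.6 L/s = 0.0656 m³/s.
Mass balance: 11.9·0.2856 = 0.0656·Cₑ + 0.22·0.38.
Cₑ = (3.399 − 0.0836) / 0.0656 = 50.53 mg/L.
Required removal = 1 − 50.53/82.9 = 39.04 %.

39.0 %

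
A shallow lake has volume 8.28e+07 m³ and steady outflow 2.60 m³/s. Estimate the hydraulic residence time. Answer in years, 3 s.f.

1.01 yr

Q = 2.60 m³/s × 3.156e+07 s/yr = 8.205e+07 m³/yr.
Hydraulic residence time τ = V/Q = 8.28e+07/8.205e+07 = 1.009 yr.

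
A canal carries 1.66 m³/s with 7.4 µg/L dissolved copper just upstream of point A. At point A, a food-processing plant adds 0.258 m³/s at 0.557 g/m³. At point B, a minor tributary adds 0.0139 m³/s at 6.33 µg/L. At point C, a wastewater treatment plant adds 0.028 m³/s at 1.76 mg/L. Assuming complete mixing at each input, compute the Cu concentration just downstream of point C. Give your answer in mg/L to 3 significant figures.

0.105 mg/L

7.4 µg/L = 0.0074 mg/L.
After input A: C = (1.66·0.0074 + 0.258·0.557) / 1.918 = 0.08133 mg/L.
6.33 µg/L = 0.00633 mg/L.
After input B: C = (1.918·0.08133 + 0.0139·0.00633) / 1.932 = 0.08079 mg/L.
After input C: C = (1.932·0.08079 + 0.028·1.76) / 1.96 = 0.1048 mg/L.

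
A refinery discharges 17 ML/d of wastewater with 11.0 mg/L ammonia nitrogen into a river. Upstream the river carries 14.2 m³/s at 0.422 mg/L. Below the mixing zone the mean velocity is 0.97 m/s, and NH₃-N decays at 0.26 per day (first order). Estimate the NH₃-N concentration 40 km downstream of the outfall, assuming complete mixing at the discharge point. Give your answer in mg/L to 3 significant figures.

17 ML/d = 0.1968 m³/s.
After complete mixing, C₀ = (0.1968·11 + 14.2·0.422) / 14.4 = 0.5666 mg/L.
Travel time t = 4e+04 m / 0.97 m/s = 4.124e+04 s = 0.4773 d.
C = 0.5666·exp(−0.26·0.4773) = 0.5666·0.8833 = 0.5004 mg/L.

0.500 mg/L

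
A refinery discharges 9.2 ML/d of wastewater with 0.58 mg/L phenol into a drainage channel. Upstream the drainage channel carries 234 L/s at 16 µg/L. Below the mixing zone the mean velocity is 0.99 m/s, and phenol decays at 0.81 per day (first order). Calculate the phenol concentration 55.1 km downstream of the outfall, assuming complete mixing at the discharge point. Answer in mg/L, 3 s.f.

9.2 ML/d = 0.1065 m³/s.
234 L/s = 0.234 m³/s.
16 µg/L = 0.016 mg/L.
After complete mixing, C₀ = (0.1065·0.58 + 0.234·0.016) / 0.3405 = 0.1924 mg/L.
Travel time t = 5.51e+04 m / 0.99 m/s = 5.566e+04 s = 0.6442 d.
C = 0.1924·exp(−0.81·0.6442) = 0.1924·0.5935 = 0.1142 mg/L.

0.114 mg/L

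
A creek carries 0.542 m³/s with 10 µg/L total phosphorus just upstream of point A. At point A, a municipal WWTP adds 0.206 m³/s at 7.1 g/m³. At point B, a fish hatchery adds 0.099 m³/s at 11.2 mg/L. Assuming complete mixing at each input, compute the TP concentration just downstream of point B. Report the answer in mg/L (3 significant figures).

3.04 mg/L

10 µg/L = 0.01 mg/L.
After input A: C = (0.542·0.01 + 0.206·7.1) / 0.748 = 1.963 mg/L.
After input B: C = (0.748·1.963 + 0.099·11.2) / 0.847 = 3.042 mg/L.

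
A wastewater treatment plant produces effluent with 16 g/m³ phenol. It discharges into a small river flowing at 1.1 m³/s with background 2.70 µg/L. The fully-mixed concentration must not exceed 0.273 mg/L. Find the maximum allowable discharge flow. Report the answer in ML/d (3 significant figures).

2.70 µg/L = 0.0027 mg/L.
Mass balance at complete mixing: C_std·(Q_w + Q_r) = Q_w·C_e + Q_r·C_b.
Rearranging, Q_w = Q_r·(C_std − C_b)/(C_e − C_std) = 1.1·(0.273 − 0.0027) / (16 − 0.273) = 0.01891 m³/s.
= 1.633 ML/d.

1.63 ML/d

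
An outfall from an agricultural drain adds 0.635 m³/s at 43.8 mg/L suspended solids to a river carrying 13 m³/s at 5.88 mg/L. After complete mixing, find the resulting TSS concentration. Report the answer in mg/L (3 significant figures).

7.65 mg/L

Conservation of mass across the mixing zone: C = (0.635·43.8 + 13·5.88) / (0.635 + 13) = 104.3/13.63 = 7.646 mg/L.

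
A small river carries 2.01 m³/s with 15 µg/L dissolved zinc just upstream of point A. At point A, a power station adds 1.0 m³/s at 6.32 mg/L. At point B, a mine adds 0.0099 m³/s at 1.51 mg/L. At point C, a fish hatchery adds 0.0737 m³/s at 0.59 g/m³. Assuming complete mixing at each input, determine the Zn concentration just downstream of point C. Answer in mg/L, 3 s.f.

2.07 mg/L

15 µg/L = 0.015 mg/L.
After input A: C = (2.01·0.015 + 1·6.32) / 3.01 = 2.11 mg/L.
After input B: C = (3.01·2.11 + 0.0099·1.51) / 3.02 = 2.108 mg/L.
After input C: C = (3.02·2.108 + 0.0737·0.59) / 3.094 = 2.072 mg/L.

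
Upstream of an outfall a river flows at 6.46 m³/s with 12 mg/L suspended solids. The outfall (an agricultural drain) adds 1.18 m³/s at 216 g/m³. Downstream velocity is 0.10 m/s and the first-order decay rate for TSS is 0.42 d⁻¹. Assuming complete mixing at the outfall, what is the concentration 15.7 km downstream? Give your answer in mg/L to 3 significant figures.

After complete mixing, C₀ = (1.18·216 + 6.46·12) / 7.64 = 43.51 mg/L.
Travel time t = 1.57e+04 m / 0.10 m/s = 1.57e+05 s = 1.817 d.
C = 43.51·exp(−0.42·1.817) = 43.51·0.4662 = 20.28 mg/L.

20.3 mg/L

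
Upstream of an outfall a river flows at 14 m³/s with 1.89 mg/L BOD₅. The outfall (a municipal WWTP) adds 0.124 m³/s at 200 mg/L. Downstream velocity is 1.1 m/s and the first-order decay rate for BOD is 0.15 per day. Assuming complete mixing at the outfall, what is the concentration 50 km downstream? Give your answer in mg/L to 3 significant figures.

3.35 mg/L

After complete mixing, C₀ = (0.124·200 + 14·1.89) / 14.12 = 3.629 mg/L.
Travel time t = 5e+04 m / 1.1 m/s = 4.545e+04 s = 0.5261 d.
C = 3.629·exp(−0.15·0.5261) = 3.629·0.9241 = 3.354 mg/L.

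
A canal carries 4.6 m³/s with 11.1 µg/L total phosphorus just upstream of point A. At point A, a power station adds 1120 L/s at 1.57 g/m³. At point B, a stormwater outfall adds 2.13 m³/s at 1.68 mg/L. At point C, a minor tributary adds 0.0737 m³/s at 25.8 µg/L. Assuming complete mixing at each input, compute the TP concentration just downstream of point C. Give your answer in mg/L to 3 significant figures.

11.1 µg/L = 0.0111 mg/L.
1120 L/s = 1.12 m³/s.
After input A: C = (4.6·0.0111 + 1.12·1.57) / 5.72 = 0.3163 mg/L.
After input B: C = (5.72·0.3163 + 2.13·1.68) / 7.85 = 0.6864 mg/L.
25.8 µg/L = 0.0258 mg/L.
After input C: C = (7.85·0.6864 + 0.0737·0.0258) / 7.924 = 0.6802 mg/L.

0.680 mg/L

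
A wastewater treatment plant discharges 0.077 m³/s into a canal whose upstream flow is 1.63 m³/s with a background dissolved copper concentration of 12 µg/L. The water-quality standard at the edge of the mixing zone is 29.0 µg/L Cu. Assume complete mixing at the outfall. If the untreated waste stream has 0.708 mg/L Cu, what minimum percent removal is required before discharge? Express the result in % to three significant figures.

45.1 %

12 µg/L = 0.012 mg/L.
29.0 µg/L = 0.029 mg/L.
Mass balance: 0.029·1.707 = 0.077·Cₑ + 1.63·0.012.
Cₑ = (0.0495 − 0.01956) / 0.077 = 0.3889 mg/L.
Required removal = 1 − 0.3889/0.708 = 45.07 %.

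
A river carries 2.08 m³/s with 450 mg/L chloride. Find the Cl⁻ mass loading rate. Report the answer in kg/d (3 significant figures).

Mass flux = Q·C = 2.08 m³/s × 450 g/m³ = 936 g/s.
= 936 g/s × 86.4 = 8.087e+04 kg/d.

80900 kg/d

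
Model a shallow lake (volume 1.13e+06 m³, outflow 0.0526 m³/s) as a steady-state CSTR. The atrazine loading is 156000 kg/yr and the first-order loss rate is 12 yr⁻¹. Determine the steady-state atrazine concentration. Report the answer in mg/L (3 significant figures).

10.2 mg/L

Outflow Q = 0.0526 m³/s × 3.156e+07 s/yr = 1.66e+06 m³/yr.
Steady-state CSTR mass balance: W = Q·C + k·V·C, so C = W/(Q + kV).
Q + kV = 1.66e+06 + 12·1.13e+06 = 1.522e+07 m³/yr.
C = 156000/1.522e+07 = 0.01025 kg/m³ = 10.25 mg/L.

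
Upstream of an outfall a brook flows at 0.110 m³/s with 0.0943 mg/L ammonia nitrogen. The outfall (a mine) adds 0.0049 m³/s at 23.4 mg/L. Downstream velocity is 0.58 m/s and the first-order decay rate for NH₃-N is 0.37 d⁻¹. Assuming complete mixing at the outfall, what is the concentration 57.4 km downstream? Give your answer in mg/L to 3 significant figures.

0.712 mg/L

After complete mixing, C₀ = (0.0049·23.4 + 0.11·0.0943) / 0.1149 = 1.088 mg/L.
Travel time t = 5.74e+04 m / 0.58 m/s = 9.897e+04 s = 1.145 d.
C = 1.088·exp(−0.37·1.145) = 1.088·0.6545 = 0.7123 mg/L.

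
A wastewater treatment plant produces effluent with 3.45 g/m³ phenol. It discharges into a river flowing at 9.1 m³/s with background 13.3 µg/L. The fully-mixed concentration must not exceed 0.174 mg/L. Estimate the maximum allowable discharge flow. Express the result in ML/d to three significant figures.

38.6 ML/d

13.3 µg/L = 0.0133 mg/L.
Mass balance at complete mixing: C_std·(Q_w + Q_r) = Q_w·C_e + Q_r·C_b.
Rearranging, Q_w = Q_r·(C_std − C_b)/(C_e − C_std) = 9.1·(0.174 − 0.0133) / (3.45 − 0.174) = 0.4464 m³/s.
= 38.57 ML/d.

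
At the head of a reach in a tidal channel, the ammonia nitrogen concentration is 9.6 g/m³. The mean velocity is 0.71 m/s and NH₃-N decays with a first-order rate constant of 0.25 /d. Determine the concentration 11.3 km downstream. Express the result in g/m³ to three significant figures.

9.17 g/m³

Travel time t = 11.3 km / 0.71 m/s = 1.13e+04/0.71 = 1.592e+04 s = 0.1842 d.
First-order decay: C = 9.6·exp(−0.25·0.1842) = 9.6·0.955 = 9.168 g/m³.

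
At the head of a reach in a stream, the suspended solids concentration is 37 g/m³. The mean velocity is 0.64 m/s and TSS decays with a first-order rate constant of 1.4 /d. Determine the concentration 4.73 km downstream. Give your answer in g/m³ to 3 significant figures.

Travel time t = 4.73 km / 0.64 m/s = 4730/0.64 = 7391 s = 0.08554 d.
First-order decay: C = 37·exp(−1.4·0.08554) = 37·0.8871 = 32.82 g/m³.

32.8 g/m³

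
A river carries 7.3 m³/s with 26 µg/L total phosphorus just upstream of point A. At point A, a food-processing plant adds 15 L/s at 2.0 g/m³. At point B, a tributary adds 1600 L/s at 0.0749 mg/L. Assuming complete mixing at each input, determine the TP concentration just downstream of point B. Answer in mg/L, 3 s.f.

0.0381 mg/L

26 µg/L = 0.026 mg/L.
15 L/s = 0.015 m³/s.
After input A: C = (7.3·0.026 + 0.015·2) / 7.315 = 0.03005 mg/L.
1600 L/s = 1.6 m³/s.
After input B: C = (7.315·0.03005 + 1.6·0.0749) / 8.915 = 0.0381 mg/L.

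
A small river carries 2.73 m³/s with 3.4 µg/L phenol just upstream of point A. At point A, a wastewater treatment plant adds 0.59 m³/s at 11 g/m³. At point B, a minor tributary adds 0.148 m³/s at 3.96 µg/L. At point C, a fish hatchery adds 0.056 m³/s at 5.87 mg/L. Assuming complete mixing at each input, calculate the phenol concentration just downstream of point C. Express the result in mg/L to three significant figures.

3.4 µg/L = 0.0034 mg/L.
After input A: C = (2.73·0.0034 + 0.59·11) / 3.32 = 1.958 mg/L.
3.96 µg/L = 0.00396 mg/L.
After input B: C = (3.32·1.958 + 0.148·0.00396) / 3.468 = 1.874 mg/L.
After input C: C = (3.468·1.874 + 0.056·5.87) / 3.524 = 1.938 mg/L.

1.94 mg/L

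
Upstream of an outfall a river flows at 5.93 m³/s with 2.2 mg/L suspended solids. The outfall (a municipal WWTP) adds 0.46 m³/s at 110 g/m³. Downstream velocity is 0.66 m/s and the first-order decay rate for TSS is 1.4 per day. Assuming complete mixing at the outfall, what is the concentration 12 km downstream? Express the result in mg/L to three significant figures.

7.42 mg/L

After complete mixing, C₀ = (0.46·110 + 5.93·2.2) / 6.39 = 9.96 mg/L.
Travel time t = 1.2e+04 m / 0.66 m/s = 1.818e+04 s = 0.2104 d.
C = 9.96·exp(−1.4·0.2104) = 9.96·0.7448 = 7.419 mg/L.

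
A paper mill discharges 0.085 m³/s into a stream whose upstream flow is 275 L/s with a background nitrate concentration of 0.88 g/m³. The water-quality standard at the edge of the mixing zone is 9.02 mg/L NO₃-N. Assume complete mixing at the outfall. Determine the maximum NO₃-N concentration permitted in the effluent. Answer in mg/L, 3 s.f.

275 L/s = 0.275 m³/s.
Mass balance: 9.02·0.36 = 0.085·Cₑ + 0.275·0.88.
Cₑ = (3.247 − 0.242) / 0.085 = 35.36 mg/L.

35.4 mg/L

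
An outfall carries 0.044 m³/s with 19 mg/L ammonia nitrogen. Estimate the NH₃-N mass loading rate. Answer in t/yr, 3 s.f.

Mass flux = Q·C = 0.044 m³/s × 19 g/m³ = 0.836 g/s.
= 0.836 g/s × 31.56 = 26.38 t/yr.

26.4 t/yr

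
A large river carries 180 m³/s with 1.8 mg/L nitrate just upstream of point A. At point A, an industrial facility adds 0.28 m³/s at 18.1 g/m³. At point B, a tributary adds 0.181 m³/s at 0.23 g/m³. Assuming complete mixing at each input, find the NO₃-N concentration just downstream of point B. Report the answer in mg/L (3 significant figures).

After input A: C = (180·1.8 + 0.28·18.1) / 180.3 = 1.825 mg/L.
After input B: C = (180.3·1.825 + 0.181·0.23) / 180.5 = 1.824 mg/L.

1.82 mg/L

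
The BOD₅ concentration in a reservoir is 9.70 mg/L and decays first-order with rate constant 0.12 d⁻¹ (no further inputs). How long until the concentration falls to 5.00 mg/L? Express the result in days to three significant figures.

t = ln(C₀/C)/k = ln(9.70/5.00)/0.12 = 0.6627/0.12 = 5.522 d.

5.52 d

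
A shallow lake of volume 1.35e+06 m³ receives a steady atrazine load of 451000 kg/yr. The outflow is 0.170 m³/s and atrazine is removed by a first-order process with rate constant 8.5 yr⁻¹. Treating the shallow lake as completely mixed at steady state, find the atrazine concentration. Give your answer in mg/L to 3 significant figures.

26.8 mg/L

Outflow Q = 0.170 m³/s × 3.156e+07 s/yr = 5.365e+06 m³/yr.
Steady-state CSTR mass balance: W = Q·C + k·V·C, so C = W/(Q + kV).
Q + kV = 5.365e+06 + 8.5·1.35e+06 = 1.684e+07 m³/yr.
C = 451000/1.684e+07 = 0.02678 kg/m³ = 26.78 mg/L.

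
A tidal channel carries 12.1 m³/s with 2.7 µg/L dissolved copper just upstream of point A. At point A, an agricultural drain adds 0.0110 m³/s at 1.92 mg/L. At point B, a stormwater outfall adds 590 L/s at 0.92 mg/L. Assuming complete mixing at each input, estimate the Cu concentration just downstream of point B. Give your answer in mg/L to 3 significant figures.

0.0470 mg/L

2.7 µg/L = 0.0027 mg/L.
After input A: C = (12.1·0.0027 + 0.011·1.92) / 12.11 = 0.004441 mg/L.
590 L/s = 0.59 m³/s.
After input B: C = (12.11·0.004441 + 0.59·0.92) / 12.7 = 0.04697 mg/L.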